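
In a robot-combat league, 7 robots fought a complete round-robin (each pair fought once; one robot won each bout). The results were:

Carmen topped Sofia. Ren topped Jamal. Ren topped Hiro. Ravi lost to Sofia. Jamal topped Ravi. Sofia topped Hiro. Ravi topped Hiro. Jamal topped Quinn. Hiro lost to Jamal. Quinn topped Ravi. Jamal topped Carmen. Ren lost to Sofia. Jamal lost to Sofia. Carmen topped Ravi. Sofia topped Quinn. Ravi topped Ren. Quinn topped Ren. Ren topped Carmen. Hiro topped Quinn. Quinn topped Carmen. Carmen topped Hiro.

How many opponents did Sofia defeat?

5

Sofia's results: beat Hiro, Ravi, Ren, Jamal, Quinn; lost to Carmen.
That is 5 wins.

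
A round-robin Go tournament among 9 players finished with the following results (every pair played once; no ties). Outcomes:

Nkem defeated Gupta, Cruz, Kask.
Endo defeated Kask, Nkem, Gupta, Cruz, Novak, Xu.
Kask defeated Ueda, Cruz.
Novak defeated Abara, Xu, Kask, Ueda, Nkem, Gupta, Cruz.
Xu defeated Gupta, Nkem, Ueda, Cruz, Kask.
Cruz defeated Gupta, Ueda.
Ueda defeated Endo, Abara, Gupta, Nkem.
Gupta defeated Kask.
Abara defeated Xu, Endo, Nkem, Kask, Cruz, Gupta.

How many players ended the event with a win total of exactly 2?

Win totals: Novak 7, Abara 6, Xu 5, Ueda 4, Nkem 3, Gupta 1, Endo 6, Cruz 2, Kask 2.
Exactly 2: Cruz, Kask — 2 players.

2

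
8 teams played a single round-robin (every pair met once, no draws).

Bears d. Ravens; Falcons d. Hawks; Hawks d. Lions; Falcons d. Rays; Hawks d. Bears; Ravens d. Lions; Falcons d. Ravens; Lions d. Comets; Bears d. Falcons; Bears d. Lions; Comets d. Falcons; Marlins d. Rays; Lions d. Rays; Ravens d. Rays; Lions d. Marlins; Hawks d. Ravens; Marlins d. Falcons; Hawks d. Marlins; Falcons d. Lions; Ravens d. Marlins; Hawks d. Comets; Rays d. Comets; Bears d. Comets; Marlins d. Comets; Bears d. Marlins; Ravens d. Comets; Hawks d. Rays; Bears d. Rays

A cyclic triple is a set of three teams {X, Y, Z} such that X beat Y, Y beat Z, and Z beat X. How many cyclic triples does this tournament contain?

Win totals: Bears 6, Falcons 4, Marlins 3, Ravens 4, Comets 1, Lions 3, Rays 1, Hawks 6.
A team with w wins dominates both others in C(w,2) triples; summing gives 15 + 6 + 3 + 6 + 0 + 3 + 0 + 15 = 48 transitive triples.
Total triples C(8,3) = 56, so cyclic triples = 56 − 48 = 8.

8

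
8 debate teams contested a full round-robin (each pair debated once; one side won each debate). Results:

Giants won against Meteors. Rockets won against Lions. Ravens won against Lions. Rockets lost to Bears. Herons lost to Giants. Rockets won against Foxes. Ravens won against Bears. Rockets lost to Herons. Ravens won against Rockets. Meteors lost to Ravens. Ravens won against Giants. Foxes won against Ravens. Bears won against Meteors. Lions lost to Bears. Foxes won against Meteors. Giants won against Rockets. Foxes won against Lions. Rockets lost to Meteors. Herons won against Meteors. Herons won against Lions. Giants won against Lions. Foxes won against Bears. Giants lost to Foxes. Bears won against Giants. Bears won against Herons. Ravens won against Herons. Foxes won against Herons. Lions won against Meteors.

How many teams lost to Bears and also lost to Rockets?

Bears beat: Meteors, Lions, Herons, Rockets, Giants.
Rockets beat: Foxes, Lions.
Both beat: Lions — 1.

1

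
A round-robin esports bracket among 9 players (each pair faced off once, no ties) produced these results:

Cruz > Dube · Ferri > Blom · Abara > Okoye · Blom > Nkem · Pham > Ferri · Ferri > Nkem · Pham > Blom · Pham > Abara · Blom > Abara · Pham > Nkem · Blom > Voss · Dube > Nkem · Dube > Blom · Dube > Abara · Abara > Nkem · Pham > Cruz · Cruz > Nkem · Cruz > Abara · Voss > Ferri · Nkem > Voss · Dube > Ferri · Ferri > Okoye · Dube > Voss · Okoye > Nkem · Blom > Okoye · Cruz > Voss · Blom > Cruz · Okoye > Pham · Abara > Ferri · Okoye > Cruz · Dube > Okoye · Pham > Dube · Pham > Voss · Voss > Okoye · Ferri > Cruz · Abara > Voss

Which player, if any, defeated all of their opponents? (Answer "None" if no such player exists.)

None

Highest win total is Pham with 7 (out of 8 possible).
Pham lost to Okoye, so no player went undefeated.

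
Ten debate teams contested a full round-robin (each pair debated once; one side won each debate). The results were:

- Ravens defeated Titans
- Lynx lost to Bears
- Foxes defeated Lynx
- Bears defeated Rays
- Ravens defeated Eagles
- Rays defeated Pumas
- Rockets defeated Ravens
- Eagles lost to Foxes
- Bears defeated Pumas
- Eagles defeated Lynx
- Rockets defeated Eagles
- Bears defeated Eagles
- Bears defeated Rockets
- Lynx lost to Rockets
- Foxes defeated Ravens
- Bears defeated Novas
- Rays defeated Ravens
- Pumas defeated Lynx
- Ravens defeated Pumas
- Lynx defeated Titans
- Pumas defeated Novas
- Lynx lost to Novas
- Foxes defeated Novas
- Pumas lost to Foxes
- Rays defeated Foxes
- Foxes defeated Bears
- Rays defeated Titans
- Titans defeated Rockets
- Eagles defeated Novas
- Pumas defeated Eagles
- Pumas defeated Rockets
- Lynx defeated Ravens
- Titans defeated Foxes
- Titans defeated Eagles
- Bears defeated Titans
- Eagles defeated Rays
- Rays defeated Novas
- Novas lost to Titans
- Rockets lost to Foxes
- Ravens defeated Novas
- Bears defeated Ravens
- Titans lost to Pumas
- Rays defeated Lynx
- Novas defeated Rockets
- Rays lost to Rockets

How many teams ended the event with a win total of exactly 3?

Win totals: Foxes 7, Bears 8, Titans 4, Ravens 4, Eagles 3, Novas 2, Rockets 4, Lynx 2, Pumas 5, Rays 6.
Exactly 3: Eagles — 1 team.

1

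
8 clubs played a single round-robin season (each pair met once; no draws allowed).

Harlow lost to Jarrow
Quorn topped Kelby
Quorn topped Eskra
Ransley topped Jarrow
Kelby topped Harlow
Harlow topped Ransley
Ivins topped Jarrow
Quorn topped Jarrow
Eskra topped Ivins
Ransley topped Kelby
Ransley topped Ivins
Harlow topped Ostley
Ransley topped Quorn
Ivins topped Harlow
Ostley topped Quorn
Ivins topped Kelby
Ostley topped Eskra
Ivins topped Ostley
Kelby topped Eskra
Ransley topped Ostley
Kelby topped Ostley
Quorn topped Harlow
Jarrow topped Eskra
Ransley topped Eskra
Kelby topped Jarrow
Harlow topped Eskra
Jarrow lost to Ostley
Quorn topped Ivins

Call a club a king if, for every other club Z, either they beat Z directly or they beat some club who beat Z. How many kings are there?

5

Ivins reaches everyone (king).
Harlow reaches everyone (king).
Jarrow cannot reach Kelby, Quorn in two steps.
Kelby reaches everyone (king).
Ostley cannot reach Ransley in two steps.
Eskra cannot reach Quorn, Ransley in two steps.
Quorn reaches everyone (king).
Ransley reaches everyone (king).
Kings: Ivins, Harlow, Kelby, Quorn, Ransley — 5.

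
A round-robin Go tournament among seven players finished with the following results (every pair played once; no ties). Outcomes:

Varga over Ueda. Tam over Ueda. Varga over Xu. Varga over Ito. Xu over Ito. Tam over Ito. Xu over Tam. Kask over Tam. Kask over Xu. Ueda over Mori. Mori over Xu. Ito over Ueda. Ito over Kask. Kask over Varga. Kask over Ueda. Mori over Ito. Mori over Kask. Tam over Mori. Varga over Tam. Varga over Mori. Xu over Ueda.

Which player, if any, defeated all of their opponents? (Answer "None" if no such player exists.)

None

Highest win total is Varga with 5 (out of 6 possible).
Varga lost to Kask, so no player went undefeated.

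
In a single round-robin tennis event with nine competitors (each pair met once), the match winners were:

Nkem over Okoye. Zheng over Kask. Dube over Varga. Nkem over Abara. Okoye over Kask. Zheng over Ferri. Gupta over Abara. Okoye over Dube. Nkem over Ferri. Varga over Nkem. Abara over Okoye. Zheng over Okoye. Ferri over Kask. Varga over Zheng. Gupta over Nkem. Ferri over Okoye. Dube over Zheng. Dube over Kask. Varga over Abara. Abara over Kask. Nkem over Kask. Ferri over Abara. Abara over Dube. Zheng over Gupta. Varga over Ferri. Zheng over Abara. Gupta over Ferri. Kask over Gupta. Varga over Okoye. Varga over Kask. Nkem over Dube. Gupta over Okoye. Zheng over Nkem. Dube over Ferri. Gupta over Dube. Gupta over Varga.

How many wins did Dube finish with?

Dube's results: beat Kask, Ferri, Zheng, Varga; lost to Nkem, Abara, Okoye, Gupta.
That is 4 wins.

4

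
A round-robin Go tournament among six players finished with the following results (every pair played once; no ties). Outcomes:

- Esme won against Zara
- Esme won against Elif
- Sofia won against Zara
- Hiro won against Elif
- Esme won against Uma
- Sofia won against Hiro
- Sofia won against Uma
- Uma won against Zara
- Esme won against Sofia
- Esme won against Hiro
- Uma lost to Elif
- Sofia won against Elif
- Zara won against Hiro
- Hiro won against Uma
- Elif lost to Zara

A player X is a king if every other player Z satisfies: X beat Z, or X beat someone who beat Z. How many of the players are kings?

Zara cannot reach Esme, Sofia in two steps.
Esme reaches everyone (king).
Hiro cannot reach Esme, Sofia in two steps.
Uma cannot reach Esme, Sofia in two steps.
Sofia cannot reach Esme in two steps.
Elif cannot reach Esme, Hiro, Sofia in two steps.
Kings: Esme — 1.

1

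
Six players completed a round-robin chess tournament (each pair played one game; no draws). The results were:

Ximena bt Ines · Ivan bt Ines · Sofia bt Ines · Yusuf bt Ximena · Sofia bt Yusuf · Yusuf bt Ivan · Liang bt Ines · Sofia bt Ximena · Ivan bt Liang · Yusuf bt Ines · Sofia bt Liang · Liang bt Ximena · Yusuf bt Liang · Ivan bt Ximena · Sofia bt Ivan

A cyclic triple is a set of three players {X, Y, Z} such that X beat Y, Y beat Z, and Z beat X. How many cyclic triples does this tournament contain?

0

Win totals: Liang 2, Sofia 5, Yusuf 4, Ines 0, Ximena 1, Ivan 3.
A player with w wins dominates both others in C(w,2) triples; summing gives 1 + 10 + 6 + 0 + 0 + 3 = 20 transitive triples.
Total triples C(6,3) = 20, so cyclic triples = 20 − 20 = 0.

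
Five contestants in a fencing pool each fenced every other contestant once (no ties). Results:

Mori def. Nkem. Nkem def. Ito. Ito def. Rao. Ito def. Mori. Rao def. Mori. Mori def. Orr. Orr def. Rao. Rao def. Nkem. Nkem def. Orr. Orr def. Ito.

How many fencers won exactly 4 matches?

Win totals: Ito 2, Nkem 2, Rao 2, Orr 2, Mori 2.
No fencer has exactly 4 wins.

0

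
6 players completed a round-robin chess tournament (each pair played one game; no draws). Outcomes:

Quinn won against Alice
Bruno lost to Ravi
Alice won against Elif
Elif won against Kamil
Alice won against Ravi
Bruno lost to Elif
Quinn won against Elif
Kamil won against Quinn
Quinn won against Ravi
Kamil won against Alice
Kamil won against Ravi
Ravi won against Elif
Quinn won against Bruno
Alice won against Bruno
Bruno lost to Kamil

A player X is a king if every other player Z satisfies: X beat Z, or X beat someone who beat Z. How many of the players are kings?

Elif reaches everyone (king).
Quinn reaches everyone (king).
Bruno cannot reach Elif, Quinn, Kamil, Alice, Ravi in two steps.
Kamil reaches everyone (king).
Alice cannot reach Quinn in two steps.
Ravi cannot reach Quinn, Alice in two steps.
Kings: Elif, Quinn, Kamil — 3.

3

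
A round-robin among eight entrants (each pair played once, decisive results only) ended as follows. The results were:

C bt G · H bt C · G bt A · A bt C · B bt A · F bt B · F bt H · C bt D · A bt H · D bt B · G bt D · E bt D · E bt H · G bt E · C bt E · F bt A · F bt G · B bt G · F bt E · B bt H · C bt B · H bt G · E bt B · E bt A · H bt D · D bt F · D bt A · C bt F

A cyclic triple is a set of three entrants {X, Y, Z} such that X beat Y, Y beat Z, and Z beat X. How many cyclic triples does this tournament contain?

17

Win totals: A 2, B 3, C 5, D 3, E 4, F 5, G 3, H 3.
An entrant with w wins dominates both others in C(w,2) triples; summing gives 1 + 3 + 10 + 3 + 6 + 10 + 3 + 3 = 39 transitive triples.
Total triples C(8,3) = 56, so cyclic triples = 56 − 39 = 17.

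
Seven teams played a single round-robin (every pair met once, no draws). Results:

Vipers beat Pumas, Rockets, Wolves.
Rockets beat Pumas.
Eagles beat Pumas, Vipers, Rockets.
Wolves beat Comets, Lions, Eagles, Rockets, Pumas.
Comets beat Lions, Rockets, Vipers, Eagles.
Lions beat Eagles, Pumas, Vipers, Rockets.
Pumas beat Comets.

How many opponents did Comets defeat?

4

Comets' results: beat Lions, Eagles, Vipers, Rockets; lost to Wolves, Pumas.
That is 4 wins.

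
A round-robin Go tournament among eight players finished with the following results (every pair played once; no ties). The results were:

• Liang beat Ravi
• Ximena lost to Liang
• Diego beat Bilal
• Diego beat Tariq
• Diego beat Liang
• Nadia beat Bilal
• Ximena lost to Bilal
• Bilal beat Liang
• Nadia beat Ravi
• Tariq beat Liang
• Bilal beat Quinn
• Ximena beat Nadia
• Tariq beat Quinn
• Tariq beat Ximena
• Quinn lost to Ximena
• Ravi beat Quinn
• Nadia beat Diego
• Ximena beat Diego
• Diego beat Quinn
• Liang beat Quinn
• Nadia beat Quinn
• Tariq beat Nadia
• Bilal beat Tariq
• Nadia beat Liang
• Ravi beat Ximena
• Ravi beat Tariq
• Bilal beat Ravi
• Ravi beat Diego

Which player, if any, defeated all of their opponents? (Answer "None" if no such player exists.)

Highest win total is Nadia with 5 (out of 7 possible).
Nadia lost to Ximena, Tariq, so no player went undefeated.

None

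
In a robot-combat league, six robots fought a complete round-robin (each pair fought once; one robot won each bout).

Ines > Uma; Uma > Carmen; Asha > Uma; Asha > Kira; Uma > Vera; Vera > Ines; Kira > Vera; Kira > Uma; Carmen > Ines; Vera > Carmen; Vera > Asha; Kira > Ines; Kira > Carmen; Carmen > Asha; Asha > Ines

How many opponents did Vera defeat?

Vera's results: beat Ines, Carmen, Asha; lost to Kira, Uma.
That is 3 wins.

3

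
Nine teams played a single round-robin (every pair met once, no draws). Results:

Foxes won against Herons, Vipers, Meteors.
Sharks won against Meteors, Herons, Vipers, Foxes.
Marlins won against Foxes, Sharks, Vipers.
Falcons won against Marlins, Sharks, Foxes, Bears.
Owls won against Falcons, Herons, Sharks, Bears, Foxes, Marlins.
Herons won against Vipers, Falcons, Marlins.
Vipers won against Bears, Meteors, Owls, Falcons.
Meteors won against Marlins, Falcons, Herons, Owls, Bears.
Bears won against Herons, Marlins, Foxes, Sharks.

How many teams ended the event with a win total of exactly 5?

Win totals: Foxes 3, Meteors 5, Marlins 3, Vipers 4, Sharks 4, Owls 6, Bears 4, Falcons 4, Herons 3.
Exactly 5: Meteors — 1 team.

1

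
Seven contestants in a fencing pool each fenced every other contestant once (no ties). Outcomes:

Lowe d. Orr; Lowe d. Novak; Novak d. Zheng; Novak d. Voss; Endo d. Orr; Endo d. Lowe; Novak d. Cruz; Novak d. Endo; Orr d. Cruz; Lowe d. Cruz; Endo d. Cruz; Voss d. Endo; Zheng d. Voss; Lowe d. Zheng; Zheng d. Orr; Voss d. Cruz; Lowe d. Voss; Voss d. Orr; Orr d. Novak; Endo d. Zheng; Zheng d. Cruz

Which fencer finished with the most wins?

Win totals: Lowe 5, Novak 4, Cruz 0, Endo 4, Voss 3, Orr 2, Zheng 3.
Lowe leads with 5 wins (next highest: 4).

Lowe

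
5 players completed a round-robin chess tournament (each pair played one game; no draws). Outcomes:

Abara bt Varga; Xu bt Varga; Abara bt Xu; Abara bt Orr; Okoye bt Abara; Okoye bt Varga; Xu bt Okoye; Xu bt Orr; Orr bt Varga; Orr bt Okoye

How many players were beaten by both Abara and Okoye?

1

Abara beat: Xu, Varga, Orr.
Okoye beat: Varga, Abara.
Both beat: Varga — 1.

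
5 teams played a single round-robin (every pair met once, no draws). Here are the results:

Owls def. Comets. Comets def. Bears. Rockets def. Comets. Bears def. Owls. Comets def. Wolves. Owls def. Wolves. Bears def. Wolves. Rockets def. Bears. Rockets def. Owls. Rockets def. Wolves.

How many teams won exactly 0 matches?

1

Win totals: Bears 2, Comets 2, Wolves 0, Owls 2, Rockets 4.
Exactly 0: Wolves — 1 team.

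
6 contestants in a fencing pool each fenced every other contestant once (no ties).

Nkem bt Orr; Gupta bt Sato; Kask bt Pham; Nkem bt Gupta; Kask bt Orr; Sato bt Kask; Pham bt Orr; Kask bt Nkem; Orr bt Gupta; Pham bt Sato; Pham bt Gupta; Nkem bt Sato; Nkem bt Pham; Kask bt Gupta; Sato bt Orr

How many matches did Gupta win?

1

Gupta's results: beat Sato; lost to Pham, Kask, Nkem, Orr.
That is 1 win.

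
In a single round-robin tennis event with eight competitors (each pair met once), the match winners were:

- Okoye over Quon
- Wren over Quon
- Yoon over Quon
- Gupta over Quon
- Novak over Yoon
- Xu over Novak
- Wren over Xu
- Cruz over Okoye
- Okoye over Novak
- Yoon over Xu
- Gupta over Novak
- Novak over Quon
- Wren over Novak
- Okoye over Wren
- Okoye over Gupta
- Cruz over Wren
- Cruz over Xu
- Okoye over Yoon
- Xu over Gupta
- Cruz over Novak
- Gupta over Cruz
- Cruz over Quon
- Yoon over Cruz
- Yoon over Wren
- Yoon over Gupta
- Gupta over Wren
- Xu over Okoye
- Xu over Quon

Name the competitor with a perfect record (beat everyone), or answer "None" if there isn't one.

None

Highest win total is Yoon with 5 (out of 7 possible).
Yoon lost to Novak, Okoye, so no competitor went undefeated.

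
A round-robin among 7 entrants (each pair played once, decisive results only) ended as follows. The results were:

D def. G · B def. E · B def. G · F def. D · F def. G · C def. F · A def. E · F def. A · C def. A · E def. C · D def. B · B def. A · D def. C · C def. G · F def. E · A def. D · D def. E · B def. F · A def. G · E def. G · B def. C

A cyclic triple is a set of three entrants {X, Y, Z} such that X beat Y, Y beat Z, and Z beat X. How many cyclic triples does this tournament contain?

Win totals: A 3, B 5, C 3, D 4, E 2, F 4, G 0.
An entrant with w wins dominates both others in C(w,2) triples; summing gives 3 + 10 + 3 + 6 + 1 + 6 + 0 = 29 transitive triples.
Total triples C(7,3) = 35, so cyclic triples = 35 − 29 = 6.

6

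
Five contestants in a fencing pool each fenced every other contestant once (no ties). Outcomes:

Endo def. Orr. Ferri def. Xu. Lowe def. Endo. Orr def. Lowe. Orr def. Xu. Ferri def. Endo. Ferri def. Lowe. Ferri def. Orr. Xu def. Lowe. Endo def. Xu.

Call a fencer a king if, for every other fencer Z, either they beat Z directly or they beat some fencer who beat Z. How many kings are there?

Endo cannot reach Ferri in two steps.
Ferri reaches everyone (king).
Lowe cannot reach Ferri in two steps.
Xu cannot reach Ferri, Orr in two steps.
Orr cannot reach Ferri in two steps.
Kings: Ferri — 1.

1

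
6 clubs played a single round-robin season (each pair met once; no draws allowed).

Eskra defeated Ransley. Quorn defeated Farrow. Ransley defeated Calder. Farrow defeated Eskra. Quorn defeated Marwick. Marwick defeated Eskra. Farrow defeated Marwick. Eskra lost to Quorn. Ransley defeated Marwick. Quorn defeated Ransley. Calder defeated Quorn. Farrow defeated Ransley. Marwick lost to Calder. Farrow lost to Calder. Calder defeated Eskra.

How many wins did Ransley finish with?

Ransley's results: beat Marwick, Calder; lost to Eskra, Farrow, Quorn.
That is 2 wins.

2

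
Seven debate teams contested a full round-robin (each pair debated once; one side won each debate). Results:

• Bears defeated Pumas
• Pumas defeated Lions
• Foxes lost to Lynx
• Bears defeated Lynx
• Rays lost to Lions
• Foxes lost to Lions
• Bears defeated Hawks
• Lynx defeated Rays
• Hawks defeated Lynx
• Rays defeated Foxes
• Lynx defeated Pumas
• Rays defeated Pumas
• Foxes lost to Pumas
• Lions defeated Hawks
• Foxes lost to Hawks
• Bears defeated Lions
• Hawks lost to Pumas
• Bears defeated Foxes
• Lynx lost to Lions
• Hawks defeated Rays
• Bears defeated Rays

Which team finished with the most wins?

Bears

Win totals: Lions 4, Bears 6, Lynx 3, Foxes 0, Hawks 3, Pumas 3, Rays 2.
Bears leads with 6 wins (next highest: 4).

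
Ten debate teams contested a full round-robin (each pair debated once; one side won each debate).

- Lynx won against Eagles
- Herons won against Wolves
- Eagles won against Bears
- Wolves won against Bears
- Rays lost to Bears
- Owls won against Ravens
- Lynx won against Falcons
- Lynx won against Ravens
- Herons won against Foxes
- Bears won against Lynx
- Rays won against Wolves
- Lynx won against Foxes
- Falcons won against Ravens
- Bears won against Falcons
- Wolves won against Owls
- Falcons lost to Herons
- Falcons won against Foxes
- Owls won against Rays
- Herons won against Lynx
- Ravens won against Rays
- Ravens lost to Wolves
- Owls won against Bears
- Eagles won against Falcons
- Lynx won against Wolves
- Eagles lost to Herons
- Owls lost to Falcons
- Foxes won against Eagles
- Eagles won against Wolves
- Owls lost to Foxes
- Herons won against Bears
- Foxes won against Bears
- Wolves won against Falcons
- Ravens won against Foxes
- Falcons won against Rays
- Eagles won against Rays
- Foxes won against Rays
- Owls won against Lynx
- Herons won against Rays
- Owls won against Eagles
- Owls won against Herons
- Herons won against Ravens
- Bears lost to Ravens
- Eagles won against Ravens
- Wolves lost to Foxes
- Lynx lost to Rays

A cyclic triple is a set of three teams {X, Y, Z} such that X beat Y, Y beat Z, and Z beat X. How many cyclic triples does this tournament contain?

Win totals: Ravens 3, Rays 2, Bears 3, Foxes 5, Owls 6, Lynx 5, Falcons 4, Eagles 5, Herons 8, Wolves 4.
A team with w wins dominates both others in C(w,2) triples; summing gives 3 + 1 + 3 + 10 + 15 + 10 + 6 + 10 + 28 + 6 = 92 transitive triples.
Total triples C(10,3) = 120, so cyclic triples = 120 − 92 = 28.

28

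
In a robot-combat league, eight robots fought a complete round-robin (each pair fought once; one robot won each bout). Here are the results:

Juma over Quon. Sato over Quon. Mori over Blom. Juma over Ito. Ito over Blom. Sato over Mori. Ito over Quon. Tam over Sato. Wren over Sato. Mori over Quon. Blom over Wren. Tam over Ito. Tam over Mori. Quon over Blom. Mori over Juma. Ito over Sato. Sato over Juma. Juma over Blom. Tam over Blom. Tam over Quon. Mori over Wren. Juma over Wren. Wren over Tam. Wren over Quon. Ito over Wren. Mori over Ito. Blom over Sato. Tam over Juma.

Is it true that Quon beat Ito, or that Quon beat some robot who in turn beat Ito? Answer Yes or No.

No

Quon did not beat Ito directly.
Quon beat Blom, but each of them lost to Ito. No two-step path.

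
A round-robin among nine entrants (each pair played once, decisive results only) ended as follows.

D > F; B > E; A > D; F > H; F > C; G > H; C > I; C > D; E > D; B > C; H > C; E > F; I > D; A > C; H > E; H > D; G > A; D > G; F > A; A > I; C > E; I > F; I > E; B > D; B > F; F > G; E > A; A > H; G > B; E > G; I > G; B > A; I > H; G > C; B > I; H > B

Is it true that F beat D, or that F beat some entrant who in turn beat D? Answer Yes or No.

Yes

F did not beat D directly.
F beat A, C, G, H. Of those, A beat D.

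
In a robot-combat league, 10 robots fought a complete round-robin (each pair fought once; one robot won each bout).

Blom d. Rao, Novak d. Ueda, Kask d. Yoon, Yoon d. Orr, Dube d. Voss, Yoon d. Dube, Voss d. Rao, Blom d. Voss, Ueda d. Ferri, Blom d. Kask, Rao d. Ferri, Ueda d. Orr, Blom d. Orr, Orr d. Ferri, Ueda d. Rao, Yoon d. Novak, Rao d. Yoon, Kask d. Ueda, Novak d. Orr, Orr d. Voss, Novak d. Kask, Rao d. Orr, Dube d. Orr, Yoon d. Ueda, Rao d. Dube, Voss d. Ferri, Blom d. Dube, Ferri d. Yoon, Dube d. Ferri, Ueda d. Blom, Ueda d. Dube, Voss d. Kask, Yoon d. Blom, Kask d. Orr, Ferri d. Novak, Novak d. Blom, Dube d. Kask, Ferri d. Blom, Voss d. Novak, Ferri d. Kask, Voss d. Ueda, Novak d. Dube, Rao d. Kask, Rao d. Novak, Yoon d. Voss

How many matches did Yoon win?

Yoon's results: beat Dube, Novak, Voss, Orr, Blom, Ueda; lost to Rao, Ferri, Kask.
That is 6 wins.

6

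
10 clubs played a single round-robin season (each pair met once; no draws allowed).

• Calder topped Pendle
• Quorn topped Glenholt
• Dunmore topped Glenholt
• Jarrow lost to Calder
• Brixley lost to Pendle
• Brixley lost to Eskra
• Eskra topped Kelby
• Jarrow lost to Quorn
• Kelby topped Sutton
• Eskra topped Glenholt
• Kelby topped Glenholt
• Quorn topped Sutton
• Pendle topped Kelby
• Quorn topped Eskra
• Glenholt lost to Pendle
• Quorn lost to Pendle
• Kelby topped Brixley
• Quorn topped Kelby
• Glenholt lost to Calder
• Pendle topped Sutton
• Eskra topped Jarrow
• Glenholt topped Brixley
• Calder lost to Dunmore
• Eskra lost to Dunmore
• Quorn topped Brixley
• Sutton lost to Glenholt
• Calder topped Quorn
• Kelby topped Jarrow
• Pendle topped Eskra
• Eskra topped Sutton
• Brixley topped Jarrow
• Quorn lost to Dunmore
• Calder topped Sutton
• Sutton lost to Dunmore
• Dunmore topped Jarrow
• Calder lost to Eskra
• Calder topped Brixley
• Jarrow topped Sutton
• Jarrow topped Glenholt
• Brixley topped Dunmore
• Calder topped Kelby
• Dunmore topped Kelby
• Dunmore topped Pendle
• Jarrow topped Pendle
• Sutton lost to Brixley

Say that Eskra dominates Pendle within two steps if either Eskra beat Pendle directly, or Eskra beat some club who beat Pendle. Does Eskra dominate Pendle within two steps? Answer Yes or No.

Eskra did not beat Pendle directly.
Eskra beat Calder, Kelby, Jarrow, Sutton, Brixley, Glenholt. Of those, Calder beat Pendle.

Yes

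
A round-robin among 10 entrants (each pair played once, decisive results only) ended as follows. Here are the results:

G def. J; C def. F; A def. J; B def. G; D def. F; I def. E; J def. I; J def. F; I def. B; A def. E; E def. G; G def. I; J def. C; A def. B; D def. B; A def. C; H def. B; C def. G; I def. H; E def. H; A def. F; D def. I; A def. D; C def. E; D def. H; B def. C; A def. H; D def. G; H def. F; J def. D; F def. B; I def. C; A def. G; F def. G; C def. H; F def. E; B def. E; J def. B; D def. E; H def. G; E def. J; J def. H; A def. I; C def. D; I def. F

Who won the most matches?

A

Win totals: A 9, B 3, C 5, D 6, E 3, F 3, G 2, H 3, I 5, J 6.
A leads with 9 wins (next highest: 6).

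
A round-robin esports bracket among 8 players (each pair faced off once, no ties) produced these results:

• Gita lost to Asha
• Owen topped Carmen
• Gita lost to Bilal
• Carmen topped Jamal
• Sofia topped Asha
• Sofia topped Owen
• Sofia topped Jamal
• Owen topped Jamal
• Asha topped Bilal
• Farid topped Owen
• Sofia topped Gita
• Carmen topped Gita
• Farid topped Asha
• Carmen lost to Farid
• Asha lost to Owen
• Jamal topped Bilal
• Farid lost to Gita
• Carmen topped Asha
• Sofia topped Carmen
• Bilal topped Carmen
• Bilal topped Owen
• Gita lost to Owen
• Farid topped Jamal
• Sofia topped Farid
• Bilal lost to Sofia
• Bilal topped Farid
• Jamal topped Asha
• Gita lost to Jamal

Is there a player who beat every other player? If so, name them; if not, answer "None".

Sofia

Sofia has 7 wins out of 7 opponents — a perfect record.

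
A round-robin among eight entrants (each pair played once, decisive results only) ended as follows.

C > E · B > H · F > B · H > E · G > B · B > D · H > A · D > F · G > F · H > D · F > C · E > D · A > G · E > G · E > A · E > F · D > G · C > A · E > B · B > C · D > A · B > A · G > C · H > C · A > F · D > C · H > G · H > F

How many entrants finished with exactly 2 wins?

Win totals: A 2, B 4, C 2, D 4, E 5, F 2, G 3, H 6.
Exactly 2: A, C, F — 3 entrants.

3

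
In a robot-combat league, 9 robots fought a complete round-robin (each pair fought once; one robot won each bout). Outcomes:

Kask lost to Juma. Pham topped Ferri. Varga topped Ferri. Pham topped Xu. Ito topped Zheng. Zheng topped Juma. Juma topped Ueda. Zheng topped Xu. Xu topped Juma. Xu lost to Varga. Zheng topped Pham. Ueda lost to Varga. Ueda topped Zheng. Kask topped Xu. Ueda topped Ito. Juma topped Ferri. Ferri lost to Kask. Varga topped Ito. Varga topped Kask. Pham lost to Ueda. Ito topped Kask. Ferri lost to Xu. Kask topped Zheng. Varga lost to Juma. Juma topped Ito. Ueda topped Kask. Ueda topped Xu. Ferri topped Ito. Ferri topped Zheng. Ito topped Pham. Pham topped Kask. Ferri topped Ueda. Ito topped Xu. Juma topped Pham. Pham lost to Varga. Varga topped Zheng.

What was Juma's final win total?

Juma's results: beat Kask, Ueda, Pham, Varga, Ito, Ferri; lost to Zheng, Xu.
That is 6 wins.

6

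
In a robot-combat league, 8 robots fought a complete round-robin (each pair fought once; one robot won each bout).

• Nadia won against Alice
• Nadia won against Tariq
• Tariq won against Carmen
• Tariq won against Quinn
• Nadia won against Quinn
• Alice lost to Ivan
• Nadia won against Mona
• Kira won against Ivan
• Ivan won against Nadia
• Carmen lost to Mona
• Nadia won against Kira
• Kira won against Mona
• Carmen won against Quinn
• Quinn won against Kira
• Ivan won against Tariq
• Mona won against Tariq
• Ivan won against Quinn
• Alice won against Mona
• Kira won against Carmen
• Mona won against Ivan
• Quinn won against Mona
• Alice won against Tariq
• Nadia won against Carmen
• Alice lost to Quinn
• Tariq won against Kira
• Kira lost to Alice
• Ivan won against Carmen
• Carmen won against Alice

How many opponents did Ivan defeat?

5

Ivan's results: beat Quinn, Carmen, Nadia, Alice, Tariq; lost to Mona, Kira.
That is 5 wins.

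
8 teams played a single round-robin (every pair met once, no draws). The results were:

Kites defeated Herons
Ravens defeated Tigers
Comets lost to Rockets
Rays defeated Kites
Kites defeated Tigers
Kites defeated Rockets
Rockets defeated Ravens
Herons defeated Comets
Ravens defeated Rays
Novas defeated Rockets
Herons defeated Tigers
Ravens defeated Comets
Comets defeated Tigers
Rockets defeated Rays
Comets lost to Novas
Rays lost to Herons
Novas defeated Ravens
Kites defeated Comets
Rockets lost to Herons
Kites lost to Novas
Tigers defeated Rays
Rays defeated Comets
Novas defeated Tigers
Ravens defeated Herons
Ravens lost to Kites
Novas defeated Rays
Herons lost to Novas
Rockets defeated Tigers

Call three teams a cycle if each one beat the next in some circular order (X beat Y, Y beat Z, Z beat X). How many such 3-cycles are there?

Win totals: Comets 1, Tigers 1, Kites 5, Rockets 4, Novas 7, Herons 4, Ravens 4, Rays 2.
A team with w wins dominates both others in C(w,2) triples; summing gives 0 + 0 + 10 + 6 + 21 + 6 + 6 + 1 = 50 transitive triples.
Total triples C(8,3) = 56, so cyclic triples = 56 − 50 = 6.

6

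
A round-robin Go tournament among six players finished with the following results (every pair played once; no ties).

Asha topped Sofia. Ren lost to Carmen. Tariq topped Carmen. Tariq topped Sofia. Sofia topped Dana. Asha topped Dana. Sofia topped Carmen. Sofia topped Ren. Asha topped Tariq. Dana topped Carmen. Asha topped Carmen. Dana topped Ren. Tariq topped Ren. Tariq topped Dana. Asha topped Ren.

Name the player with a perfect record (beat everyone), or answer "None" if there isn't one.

Asha

Asha has 5 wins out of 5 opponents — a perfect record.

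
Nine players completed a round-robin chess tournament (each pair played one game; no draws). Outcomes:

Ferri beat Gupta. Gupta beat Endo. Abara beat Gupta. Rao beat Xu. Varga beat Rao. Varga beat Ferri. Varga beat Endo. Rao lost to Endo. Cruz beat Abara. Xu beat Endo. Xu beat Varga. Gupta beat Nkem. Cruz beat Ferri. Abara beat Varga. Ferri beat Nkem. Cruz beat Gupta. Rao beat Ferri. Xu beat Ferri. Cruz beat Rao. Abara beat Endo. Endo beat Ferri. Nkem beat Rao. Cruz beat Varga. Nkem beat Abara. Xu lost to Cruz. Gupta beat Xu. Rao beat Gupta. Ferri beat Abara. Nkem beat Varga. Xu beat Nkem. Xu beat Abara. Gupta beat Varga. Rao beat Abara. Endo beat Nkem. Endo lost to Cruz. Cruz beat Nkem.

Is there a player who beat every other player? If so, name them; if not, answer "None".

Cruz has 8 wins out of 8 opponents — a perfect record.

Cruz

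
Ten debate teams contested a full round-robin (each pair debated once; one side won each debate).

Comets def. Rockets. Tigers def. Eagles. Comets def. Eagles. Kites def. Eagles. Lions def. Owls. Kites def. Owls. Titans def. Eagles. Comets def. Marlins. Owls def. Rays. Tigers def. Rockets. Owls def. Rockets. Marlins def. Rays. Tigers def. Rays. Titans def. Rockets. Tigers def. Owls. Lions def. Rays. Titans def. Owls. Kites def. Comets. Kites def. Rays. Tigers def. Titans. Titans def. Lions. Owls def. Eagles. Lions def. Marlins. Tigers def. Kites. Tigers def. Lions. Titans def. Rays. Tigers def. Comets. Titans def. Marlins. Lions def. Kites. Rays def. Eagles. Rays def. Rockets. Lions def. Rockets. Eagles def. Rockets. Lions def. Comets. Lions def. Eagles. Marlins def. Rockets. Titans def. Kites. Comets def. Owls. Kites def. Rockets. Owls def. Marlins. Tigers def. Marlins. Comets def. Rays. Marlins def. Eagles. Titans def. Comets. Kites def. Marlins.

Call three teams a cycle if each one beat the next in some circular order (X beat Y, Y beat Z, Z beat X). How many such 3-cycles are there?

Win totals: Marlins 3, Tigers 9, Owls 4, Eagles 1, Comets 5, Lions 7, Titans 8, Rays 2, Kites 6, Rockets 0.
A team with w wins dominates both others in C(w,2) triples; summing gives 3 + 36 + 6 + 0 + 10 + 21 + 28 + 1 + 15 + 0 = 120 transitive triples.
Total triples C(10,3) = 120, so cyclic triples = 120 − 120 = 0.

0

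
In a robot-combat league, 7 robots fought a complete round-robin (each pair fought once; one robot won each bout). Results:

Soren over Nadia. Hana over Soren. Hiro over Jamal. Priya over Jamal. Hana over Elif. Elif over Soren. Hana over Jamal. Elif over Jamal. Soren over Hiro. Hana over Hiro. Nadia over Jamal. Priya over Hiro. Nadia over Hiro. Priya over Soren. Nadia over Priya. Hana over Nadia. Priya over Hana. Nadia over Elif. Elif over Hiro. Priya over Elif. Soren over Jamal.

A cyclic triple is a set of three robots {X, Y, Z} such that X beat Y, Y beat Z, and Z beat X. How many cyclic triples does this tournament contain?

3

Win totals: Hiro 1, Soren 3, Nadia 4, Hana 5, Priya 5, Elif 3, Jamal 0.
A robot with w wins dominates both others in C(w,2) triples; summing gives 0 + 3 + 6 + 10 + 10 + 3 + 0 = 32 transitive triples.
Total triples C(7,3) = 35, so cyclic triples = 35 − 32 = 3.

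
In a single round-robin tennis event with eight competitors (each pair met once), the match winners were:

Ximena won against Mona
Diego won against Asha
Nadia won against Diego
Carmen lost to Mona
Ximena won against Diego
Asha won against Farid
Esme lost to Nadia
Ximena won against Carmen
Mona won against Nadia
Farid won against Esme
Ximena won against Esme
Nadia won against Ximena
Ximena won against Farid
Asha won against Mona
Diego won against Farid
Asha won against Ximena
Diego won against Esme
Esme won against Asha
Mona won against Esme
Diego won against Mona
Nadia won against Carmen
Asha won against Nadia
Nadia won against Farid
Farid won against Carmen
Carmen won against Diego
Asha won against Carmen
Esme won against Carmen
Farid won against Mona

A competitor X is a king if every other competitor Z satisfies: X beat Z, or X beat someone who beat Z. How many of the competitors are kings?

6

Ximena reaches everyone (king).
Farid cannot reach Ximena in two steps.
Carmen cannot reach Ximena, Nadia in two steps.
Mona reaches everyone (king).
Asha reaches everyone (king).
Diego reaches everyone (king).
Esme reaches everyone (king).
Nadia reaches everyone (king).
Kings: Ximena, Mona, Asha, Diego, Esme, Nadia — 6.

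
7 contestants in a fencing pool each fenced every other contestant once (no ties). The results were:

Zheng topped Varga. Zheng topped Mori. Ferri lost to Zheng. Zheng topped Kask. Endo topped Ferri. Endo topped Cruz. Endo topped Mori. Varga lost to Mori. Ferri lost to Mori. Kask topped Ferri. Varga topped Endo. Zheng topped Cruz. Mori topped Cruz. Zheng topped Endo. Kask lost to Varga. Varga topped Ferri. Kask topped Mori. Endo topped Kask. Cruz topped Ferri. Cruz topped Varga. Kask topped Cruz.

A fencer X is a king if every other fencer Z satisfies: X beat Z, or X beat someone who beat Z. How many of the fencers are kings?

Ferri cannot reach Mori, Endo, Cruz, Varga, Kask, Zheng in two steps.
Mori cannot reach Zheng in two steps.
Endo cannot reach Zheng in two steps.
Cruz cannot reach Mori, Zheng in two steps.
Varga cannot reach Zheng in two steps.
Kask cannot reach Endo, Zheng in two steps.
Zheng reaches everyone (king).
Kings: Zheng — 1.

1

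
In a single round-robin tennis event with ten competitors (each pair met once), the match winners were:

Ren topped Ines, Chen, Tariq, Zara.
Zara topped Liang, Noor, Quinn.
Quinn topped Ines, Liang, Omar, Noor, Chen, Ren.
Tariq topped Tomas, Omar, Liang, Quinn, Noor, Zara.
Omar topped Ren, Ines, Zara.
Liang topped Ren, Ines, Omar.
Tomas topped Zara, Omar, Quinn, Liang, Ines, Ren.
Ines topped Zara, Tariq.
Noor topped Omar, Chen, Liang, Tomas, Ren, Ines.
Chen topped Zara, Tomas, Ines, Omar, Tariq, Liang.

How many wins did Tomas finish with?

6

Tomas' results: beat Ines, Omar, Zara, Liang, Ren, Quinn; lost to Noor, Tariq, Chen.
That is 6 wins.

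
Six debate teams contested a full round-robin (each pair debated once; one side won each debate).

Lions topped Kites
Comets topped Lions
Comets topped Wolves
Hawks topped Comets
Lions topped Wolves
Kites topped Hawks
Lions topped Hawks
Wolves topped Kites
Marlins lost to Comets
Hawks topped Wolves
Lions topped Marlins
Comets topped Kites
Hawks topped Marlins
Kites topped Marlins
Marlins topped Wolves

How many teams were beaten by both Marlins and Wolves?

Marlins beat: Wolves.
Wolves beat: Kites.
No one was beaten by both.

0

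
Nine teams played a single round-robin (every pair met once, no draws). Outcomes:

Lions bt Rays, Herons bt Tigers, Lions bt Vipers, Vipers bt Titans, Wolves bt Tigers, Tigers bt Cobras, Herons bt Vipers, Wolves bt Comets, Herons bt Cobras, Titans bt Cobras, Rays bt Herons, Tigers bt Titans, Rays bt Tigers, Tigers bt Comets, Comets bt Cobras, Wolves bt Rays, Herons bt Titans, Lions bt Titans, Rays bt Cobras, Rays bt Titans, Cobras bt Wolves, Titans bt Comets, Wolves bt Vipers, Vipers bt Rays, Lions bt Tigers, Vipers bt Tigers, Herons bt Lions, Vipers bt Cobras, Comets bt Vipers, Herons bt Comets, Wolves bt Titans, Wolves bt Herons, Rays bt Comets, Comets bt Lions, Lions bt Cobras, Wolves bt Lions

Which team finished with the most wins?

Wolves

Win totals: Rays 5, Comets 3, Cobras 1, Titans 2, Wolves 7, Herons 6, Tigers 3, Vipers 4, Lions 5.
Wolves leads with 7 wins (next highest: 6).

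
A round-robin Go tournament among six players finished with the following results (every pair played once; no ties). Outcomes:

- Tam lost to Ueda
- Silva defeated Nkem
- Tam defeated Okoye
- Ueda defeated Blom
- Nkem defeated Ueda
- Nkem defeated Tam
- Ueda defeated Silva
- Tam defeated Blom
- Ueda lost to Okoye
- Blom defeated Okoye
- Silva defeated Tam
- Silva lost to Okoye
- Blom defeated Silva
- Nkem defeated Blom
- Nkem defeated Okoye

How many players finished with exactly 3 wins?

Win totals: Ueda 3, Okoye 2, Silva 2, Nkem 4, Tam 2, Blom 2.
Exactly 3: Ueda — 1 player.

1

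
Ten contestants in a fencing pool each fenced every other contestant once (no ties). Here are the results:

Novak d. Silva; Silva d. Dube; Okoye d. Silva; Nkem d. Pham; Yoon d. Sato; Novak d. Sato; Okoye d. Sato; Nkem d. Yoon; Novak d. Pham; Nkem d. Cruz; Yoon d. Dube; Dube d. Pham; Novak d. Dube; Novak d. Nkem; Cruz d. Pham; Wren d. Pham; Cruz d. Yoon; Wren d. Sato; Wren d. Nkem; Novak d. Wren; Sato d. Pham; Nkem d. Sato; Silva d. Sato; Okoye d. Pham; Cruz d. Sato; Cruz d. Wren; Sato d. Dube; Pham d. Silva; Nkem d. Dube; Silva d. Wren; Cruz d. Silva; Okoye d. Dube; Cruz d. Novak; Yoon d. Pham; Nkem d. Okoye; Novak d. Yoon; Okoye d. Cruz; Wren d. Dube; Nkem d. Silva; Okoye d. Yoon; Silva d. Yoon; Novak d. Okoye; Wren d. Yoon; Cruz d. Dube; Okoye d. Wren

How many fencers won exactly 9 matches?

0

Win totals: Silva 4, Cruz 7, Okoye 7, Nkem 7, Pham 1, Dube 1, Wren 5, Yoon 3, Sato 2, Novak 8.
No fencer has exactly 9 wins.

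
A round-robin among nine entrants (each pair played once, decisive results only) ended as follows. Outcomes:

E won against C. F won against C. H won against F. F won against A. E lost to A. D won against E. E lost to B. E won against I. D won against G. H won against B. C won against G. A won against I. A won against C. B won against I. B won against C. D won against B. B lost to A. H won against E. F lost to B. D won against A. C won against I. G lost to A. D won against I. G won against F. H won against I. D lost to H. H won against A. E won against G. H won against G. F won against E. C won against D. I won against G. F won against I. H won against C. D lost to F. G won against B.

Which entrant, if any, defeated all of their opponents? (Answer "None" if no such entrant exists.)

H has 8 wins out of 8 opponents — a perfect record.

H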